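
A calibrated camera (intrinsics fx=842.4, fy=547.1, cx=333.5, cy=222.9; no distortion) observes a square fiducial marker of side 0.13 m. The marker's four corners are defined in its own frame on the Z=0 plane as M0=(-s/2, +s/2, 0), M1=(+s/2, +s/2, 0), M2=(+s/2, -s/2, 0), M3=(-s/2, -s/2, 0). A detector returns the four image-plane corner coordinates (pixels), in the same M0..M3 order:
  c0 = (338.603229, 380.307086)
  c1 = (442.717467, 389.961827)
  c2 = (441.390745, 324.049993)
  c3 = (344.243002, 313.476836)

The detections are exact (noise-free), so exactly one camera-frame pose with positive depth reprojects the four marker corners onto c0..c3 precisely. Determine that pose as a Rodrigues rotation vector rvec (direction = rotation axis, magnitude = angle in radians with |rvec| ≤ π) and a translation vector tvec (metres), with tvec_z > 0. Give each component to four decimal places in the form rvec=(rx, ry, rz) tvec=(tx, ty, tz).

rvec=(-0.5675, -0.2461, 0.1340) tvec=(0.0723, 0.2418, 1.0336)

Intrinsics K: fx=842.4, fy=547.1, cx=333.5, cy=222.9
Marker side s = 0.13 m; corners in marker frame (Z=0):
  M0 = (-0.0650, +0.0650, 0)
  M1 = (+0.0650, +0.0650, 0)
  M2 = (+0.0650, -0.0650, 0)
  M3 = (-0.0650, -0.0650, 0)
Detected image corners:
  c0 = (338.603229, 380.307086) px
  c1 = (442.717467, 389.961827) px
  c2 = (441.390745, 324.049993) px
  c3 = (344.243002, 313.476836) px
Planar DLT: solve 8×8 A·h = b for H (H[2,2]=1):
  H  [+846.41180 -223.30354 +392.38718]
  H  [+143.72877 +324.49253 +350.87035]
  H  [+0.18698 -0.52852 +1.00000]
B = K⁻¹H; ‖b₁‖=0.967486, ‖b₂‖=0.967486; λ = 2/(‖b₁‖+‖b₂‖) = 1.033607, sign → tz>0 ⇒ λ=+1.033607
r₁ = λ·B[:,0] = (+0.96202,+0.19280,+0.19327); r₂ = λ·B[:,1] = (-0.05772,+0.83561,-0.54628)
r₃ = r₁×r₂ = (-0.26682,+0.51437,+0.81500); SVD([r₁ r₂ r₃]) → R = UVᵀ:
  R  [+0.96202 -0.05772 -0.26682]
  R  [+0.19280 +0.83561 +0.51437]
  R  [+0.19327 -0.54628 +0.81500]
t = (+0.07225, +0.24177, +1.03361) m
tr R = 2.612631; θ = arccos((tr R − 1)/2) = 0.632900 rad = 36.263°
axis k = ((R−Rᵀ)₃₂, (R−Rᵀ)₁₃, (R−Rᵀ)₂₁) / (2 sinθ) = (-0.896601, -0.388920, +0.211772)
rvec = θ·k = (-0.567459, -0.246148, +0.134030)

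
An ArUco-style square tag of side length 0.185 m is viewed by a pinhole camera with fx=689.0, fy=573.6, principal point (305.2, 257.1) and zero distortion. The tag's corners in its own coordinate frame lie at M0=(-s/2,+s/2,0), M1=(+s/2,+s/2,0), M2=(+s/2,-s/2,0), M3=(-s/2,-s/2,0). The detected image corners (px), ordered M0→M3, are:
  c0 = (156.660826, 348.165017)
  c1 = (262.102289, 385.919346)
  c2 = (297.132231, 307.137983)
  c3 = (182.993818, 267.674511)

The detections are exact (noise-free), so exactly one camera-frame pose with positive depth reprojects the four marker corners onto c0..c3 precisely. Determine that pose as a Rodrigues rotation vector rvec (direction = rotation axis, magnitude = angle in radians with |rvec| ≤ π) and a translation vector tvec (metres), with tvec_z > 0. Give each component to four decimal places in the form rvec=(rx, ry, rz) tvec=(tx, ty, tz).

rvec=(0.4245, 0.1694, 0.3605) tvec=(-0.1255, 0.1323, 1.0614)

Intrinsics K: fx=689.0, fy=573.6, cx=305.2, cy=257.1
Marker side s = 0.185 m; corners in marker frame (Z=0):
  M0 = (-0.0925, +0.0925, 0)
  M1 = (+0.0925, +0.0925, 0)
  M2 = (+0.0925, -0.0925, 0)
  M3 = (-0.0925, -0.0925, 0)
Detected image corners:
  c0 = (156.660826, 348.165017) px
  c1 = (262.102289, 385.919346) px
  c2 = (297.132231, 307.137983) px
  c3 = (182.993818, 267.674511) px
Planar DLT: solve 8×8 A·h = b for H (H[2,2]=1):
  H  [+574.45236 -74.51250 +223.73713]
  H  [+182.13143 +563.23647 +328.57426]
  H  [-0.08065 +0.40565 +1.00000]
B = K⁻¹H; ‖b₁‖=0.942113, ‖b₂‖=0.942113; λ = 2/(‖b₁‖+‖b₂‖) = 1.061444, sign → tz>0 ⇒ λ=+1.061444
r₁ = λ·B[:,0] = (+0.92290,+0.37541,-0.08561); r₂ = λ·B[:,1] = (-0.30552,+0.84927,+0.43057)
r₃ = r₁×r₂ = (+0.23435,-0.37122,+0.89849); SVD([r₁ r₂ r₃]) → R = UVᵀ:
  R  [+0.92290 -0.30552 +0.23435]
  R  [+0.37541 +0.84927 -0.37122]
  R  [-0.08561 +0.43057 +0.89849]
t = (-0.12550, +0.13226, +1.06144) m
tr R = 2.670660; θ = arccos((tr R − 1)/2) = 0.582063 rad = 33.350°
axis k = ((R−Rᵀ)₃₂, (R−Rᵀ)₁₃, (R−Rᵀ)₂₁) / (2 sinθ) = (+0.729233, +0.291001, +0.619304)
rvec = θ·k = (+0.424460, +0.169381, +0.360474)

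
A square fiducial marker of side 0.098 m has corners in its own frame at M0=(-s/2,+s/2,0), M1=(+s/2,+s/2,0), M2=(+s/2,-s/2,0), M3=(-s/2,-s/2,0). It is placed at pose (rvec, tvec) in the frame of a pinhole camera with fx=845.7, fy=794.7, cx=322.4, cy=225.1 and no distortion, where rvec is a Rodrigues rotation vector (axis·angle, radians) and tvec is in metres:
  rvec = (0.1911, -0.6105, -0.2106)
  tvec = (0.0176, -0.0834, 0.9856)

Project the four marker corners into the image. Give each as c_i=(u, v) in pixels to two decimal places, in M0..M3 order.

c0=(309.54, 205.45) c1=(374.90, 187.37) c2=(364.62, 111.69) c3=(297.07, 125.94)

Intrinsics K: fx=845.7, fy=794.7, cx=322.4, cy=225.1
Marker side s = 0.098 m; corners in marker frame (Z=0):
  M0 = (-0.0490, +0.0490, 0)
  M1 = (+0.0490, +0.0490, 0)
  M2 = (+0.0490, -0.0490, 0)
  M3 = (-0.0490, -0.0490, 0)
rvec = (0.1911, -0.6105, -0.2106), |rvec| = θ = 0.67348 rad = 38.588°
Rodrigues: sinθ=0.62371, 1−cosθ=0.21835; R = I + sinθ·[k]× + (1−cosθ)·[k]×²:
    [+0.79923 +0.13888 -0.58476]
    [-0.25120 +0.96107 -0.11509]
    [+0.54601 +0.23887 +0.80300]
t = (0.0176, -0.0834, 0.9856) m
M0: Pc = R·M0+t = (-0.01476, -0.02400, +0.97055); u = 845.7·(-0.01476)/0.97055 + 322.4 = 309.5409, v = 794.7·(-0.02400)/0.97055 + 225.1 = 205.4494
M1: Pc = R·M1+t = (+0.06357, -0.04862, +1.02406); u = 845.7·(+0.06357)/1.02406 + 322.4 = 374.8958, v = 794.7·(-0.04862)/1.02406 + 225.1 = 187.3723
M2: Pc = R·M2+t = (+0.04996, -0.14280, +1.00065); u = 845.7·(+0.04996)/1.00065 + 322.4 = 364.6216, v = 794.7·(-0.14280)/1.00065 + 225.1 = 111.6897
M3: Pc = R·M3+t = (-0.02837, -0.11818, +0.94714); u = 845.7·(-0.02837)/0.94714 + 322.4 = 297.0709, v = 794.7·(-0.11818)/0.94714 + 225.1 = 125.9378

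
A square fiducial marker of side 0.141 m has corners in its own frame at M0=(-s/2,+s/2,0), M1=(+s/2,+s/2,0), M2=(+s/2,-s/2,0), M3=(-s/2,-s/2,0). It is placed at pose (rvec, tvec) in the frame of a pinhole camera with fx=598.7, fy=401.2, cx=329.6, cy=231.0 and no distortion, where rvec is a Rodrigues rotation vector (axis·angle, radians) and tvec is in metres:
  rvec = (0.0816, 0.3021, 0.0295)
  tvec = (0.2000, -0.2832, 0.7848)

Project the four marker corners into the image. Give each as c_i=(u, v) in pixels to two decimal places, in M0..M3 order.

Intrinsics K: fx=598.7, fy=401.2, cx=329.6, cy=231.0
Marker side s = 0.141 m; corners in marker frame (Z=0):
  M0 = (-0.0705, +0.0705, 0)
  M1 = (+0.0705, +0.0705, 0)
  M2 = (+0.0705, -0.0705, 0)
  M3 = (-0.0705, -0.0705, 0)
rvec = (0.0816, 0.3021, 0.0295), |rvec| = θ = 0.31431 rad = 18.009°
Rodrigues: sinθ=0.30916, 1−cosθ=0.04899; R = I + sinθ·[k]× + (1−cosθ)·[k]×²:
    [+0.95431 -0.01679 +0.29834]
    [+0.04124 +0.99627 -0.07584]
    [-0.29596 +0.08468 +0.95144]
t = (0.2000, -0.2832, 0.7848) m
M0: Pc = R·M0+t = (+0.13154, -0.21587, +0.81164); u = 598.7·(+0.13154)/0.81164 + 329.6 = 426.6280, v = 401.2·(-0.21587)/0.81164 + 231.0 = 124.2928
M1: Pc = R·M1+t = (+0.26610, -0.21006, +0.76991); u = 598.7·(+0.26610)/0.76991 + 329.6 = 536.5230, v = 401.2·(-0.21006)/0.76991 + 231.0 = 121.5393
M2: Pc = R·M2+t = (+0.26846, -0.35053, +0.75796); u = 598.7·(+0.26846)/0.75796 + 329.6 = 541.6529, v = 401.2·(-0.35053)/0.75796 + 231.0 = 45.4606
M3: Pc = R·M3+t = (+0.13390, -0.35634, +0.79969); u = 598.7·(+0.13390)/0.79969 + 329.6 = 429.8494, v = 401.2·(-0.35634)/0.79969 + 231.0 = 52.2251

c0=(426.63, 124.29) c1=(536.52, 121.54) c2=(541.65, 45.46) c3=(429.85, 52.23)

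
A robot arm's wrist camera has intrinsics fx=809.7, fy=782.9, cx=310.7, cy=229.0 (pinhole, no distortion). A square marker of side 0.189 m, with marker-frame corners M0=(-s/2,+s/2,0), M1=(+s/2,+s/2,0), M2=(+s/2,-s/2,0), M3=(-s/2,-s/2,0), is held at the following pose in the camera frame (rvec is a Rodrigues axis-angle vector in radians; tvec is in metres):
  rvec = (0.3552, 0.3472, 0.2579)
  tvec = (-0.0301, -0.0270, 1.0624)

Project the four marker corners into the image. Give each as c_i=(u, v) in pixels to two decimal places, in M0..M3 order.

c0=(214.69, 249.76) c1=(339.68, 292.88) c2=(370.02, 163.33) c3=(234.95, 123.88)

Intrinsics K: fx=809.7, fy=782.9, cx=310.7, cy=229.0
Marker side s = 0.189 m; corners in marker frame (Z=0):
  M0 = (-0.0945, +0.0945, 0)
  M1 = (+0.0945, +0.0945, 0)
  M2 = (+0.0945, -0.0945, 0)
  M3 = (-0.0945, -0.0945, 0)
rvec = (0.3552, 0.3472, 0.2579), |rvec| = θ = 0.55967 rad = 32.067°
Rodrigues: sinθ=0.53090, 1−cosθ=0.15257; R = I + sinθ·[k]× + (1−cosθ)·[k]×²:
    [+0.90889 -0.18458 +0.37398]
    [+0.30472 +0.90615 -0.29333]
    [-0.28474 +0.38056 +0.87983]
t = (-0.0301, -0.0270, 1.0624) m
M0: Pc = R·M0+t = (-0.13343, +0.02984, +1.12527); u = 809.7·(-0.13343)/1.12527 + 310.7 = 214.6875, v = 782.9·(+0.02984)/1.12527 + 229.0 = 249.7578
M1: Pc = R·M1+t = (+0.03835, +0.08743, +1.07146); u = 809.7·(+0.03835)/1.07146 + 310.7 = 339.6791, v = 782.9·(+0.08743)/1.07146 + 229.0 = 292.8817
M2: Pc = R·M2+t = (+0.07323, -0.08384, +0.99953); u = 809.7·(+0.07323)/0.99953 + 310.7 = 370.0240, v = 782.9·(-0.08384)/0.99953 + 229.0 = 163.3343
M3: Pc = R·M3+t = (-0.09855, -0.14143, +1.05334); u = 809.7·(-0.09855)/1.05334 + 310.7 = 234.9473, v = 782.9·(-0.14143)/1.05334 + 229.0 = 123.8844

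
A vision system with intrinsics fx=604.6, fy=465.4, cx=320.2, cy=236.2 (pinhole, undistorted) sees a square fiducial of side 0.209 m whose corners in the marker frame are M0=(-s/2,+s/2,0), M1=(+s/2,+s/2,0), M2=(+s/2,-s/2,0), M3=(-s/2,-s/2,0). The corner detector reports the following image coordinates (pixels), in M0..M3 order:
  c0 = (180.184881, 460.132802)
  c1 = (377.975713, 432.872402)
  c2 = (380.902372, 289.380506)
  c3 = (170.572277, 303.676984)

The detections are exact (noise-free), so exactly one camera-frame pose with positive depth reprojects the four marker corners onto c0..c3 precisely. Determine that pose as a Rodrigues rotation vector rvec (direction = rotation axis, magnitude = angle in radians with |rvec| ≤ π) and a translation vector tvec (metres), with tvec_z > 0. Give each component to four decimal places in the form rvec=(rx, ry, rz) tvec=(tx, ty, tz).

Intrinsics K: fx=604.6, fy=465.4, cx=320.2, cy=236.2
Marker side s = 0.209 m; corners in marker frame (Z=0):
  M0 = (-0.1045, +0.1045, 0)
  M1 = (+0.1045, +0.1045, 0)
  M2 = (+0.1045, -0.1045, 0)
  M3 = (-0.1045, -0.1045, 0)
Detected image corners:
  c0 = (180.184881, 460.132802) px
  c1 = (377.975713, 432.872402) px
  c2 = (380.902372, 289.380506) px
  c3 = (170.572277, 303.676984) px
Planar DLT: solve 8×8 A·h = b for H (H[2,2]=1):
  H  [+1101.21691 +94.07587 +282.29203]
  H  [+68.06091 +822.58074 +373.26927]
  H  [+0.45330 +0.28659 +1.00000]
B = K⁻¹H; ‖b₁‖=1.647149, ‖b₂‖=1.647149; λ = 2/(‖b₁‖+‖b₂‖) = 0.607109, sign → tz>0 ⇒ λ=+0.607109
r₁ = λ·B[:,0] = (+0.96004,-0.05089,+0.27520); r₂ = λ·B[:,1] = (+0.00232,+0.98474,+0.17399)
r₃ = r₁×r₂ = (-0.27986,-0.16640,+0.94551); SVD([r₁ r₂ r₃]) → R = UVᵀ:
  R  [+0.96004 +0.00232 -0.27986]
  R  [-0.05089 +0.98474 -0.16640]
  R  [+0.27520 +0.17399 +0.94551]
t = (-0.03807, +0.17881, +0.60711) m
tr R = 2.890294; θ = arccos((tr R − 1)/2) = 0.332752 rad = 19.065°
axis k = ((R−Rᵀ)₃₂, (R−Rᵀ)₁₃, (R−Rᵀ)₂₁) / (2 sinθ) = (+0.521037, -0.849640, -0.081444)
rvec = θ·k = (+0.173376, -0.282719, -0.027101)

rvec=(0.1734, -0.2827, -0.0271) tvec=(-0.0381, 0.1788, 0.6071)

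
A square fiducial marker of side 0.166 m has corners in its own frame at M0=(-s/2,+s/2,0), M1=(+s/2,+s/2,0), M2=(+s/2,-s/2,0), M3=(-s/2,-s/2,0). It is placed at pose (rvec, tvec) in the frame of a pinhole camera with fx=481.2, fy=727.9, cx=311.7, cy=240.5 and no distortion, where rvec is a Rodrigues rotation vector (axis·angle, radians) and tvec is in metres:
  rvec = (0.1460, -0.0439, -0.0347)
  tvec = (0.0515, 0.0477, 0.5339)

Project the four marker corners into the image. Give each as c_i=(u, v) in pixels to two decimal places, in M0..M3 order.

Intrinsics K: fx=481.2, fy=727.9, cx=311.7, cy=240.5
Marker side s = 0.166 m; corners in marker frame (Z=0):
  M0 = (-0.0830, +0.0830, 0)
  M1 = (+0.0830, +0.0830, 0)
  M2 = (+0.0830, -0.0830, 0)
  M3 = (-0.0830, -0.0830, 0)
rvec = (0.1460, -0.0439, -0.0347), |rvec| = θ = 0.15636 rad = 8.959°
Rodrigues: sinθ=0.15572, 1−cosθ=0.01220; R = I + sinθ·[k]× + (1−cosθ)·[k]×²:
    [+0.99844 +0.03136 -0.04625]
    [-0.03776 +0.98876 -0.14465]
    [+0.04119 +0.14617 +0.98840]
t = (0.0515, 0.0477, 0.5339) m
M0: Pc = R·M0+t = (-0.02877, +0.13290, +0.54261); u = 481.2·(-0.02877)/0.54261 + 311.7 = 286.1885, v = 727.9·(+0.13290)/0.54261 + 240.5 = 418.7832
M1: Pc = R·M1+t = (+0.13697, +0.12663, +0.54945); u = 481.2·(+0.13697)/0.54945 + 311.7 = 431.6589, v = 727.9·(+0.12663)/0.54945 + 240.5 = 408.2612
M2: Pc = R·M2+t = (+0.13177, -0.03750, +0.52519); u = 481.2·(+0.13177)/0.52519 + 311.7 = 432.4312, v = 727.9·(-0.03750)/0.52519 + 240.5 = 188.5241
M3: Pc = R·M3+t = (-0.03397, -0.03123, +0.51835); u = 481.2·(-0.03397)/0.51835 + 311.7 = 280.1616, v = 727.9·(-0.03123)/0.51835 + 240.5 = 196.6399

c0=(286.19, 418.78) c1=(431.66, 408.26) c2=(432.43, 188.52) c3=(280.16, 196.64)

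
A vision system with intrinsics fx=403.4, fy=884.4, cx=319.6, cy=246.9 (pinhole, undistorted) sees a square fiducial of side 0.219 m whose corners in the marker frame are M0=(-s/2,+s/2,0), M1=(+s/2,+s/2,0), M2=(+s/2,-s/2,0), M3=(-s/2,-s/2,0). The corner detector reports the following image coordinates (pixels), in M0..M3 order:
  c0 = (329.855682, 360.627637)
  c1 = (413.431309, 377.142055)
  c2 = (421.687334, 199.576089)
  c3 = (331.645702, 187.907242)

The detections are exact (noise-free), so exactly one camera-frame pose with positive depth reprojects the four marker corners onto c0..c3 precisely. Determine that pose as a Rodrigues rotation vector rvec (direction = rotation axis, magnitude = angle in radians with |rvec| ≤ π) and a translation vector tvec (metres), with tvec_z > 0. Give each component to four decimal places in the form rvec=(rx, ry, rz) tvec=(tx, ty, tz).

Intrinsics K: fx=403.4, fy=884.4, cx=319.6, cy=246.9
Marker side s = 0.219 m; corners in marker frame (Z=0):
  M0 = (-0.1095, +0.1095, 0)
  M1 = (+0.1095, +0.1095, 0)
  M2 = (+0.1095, -0.1095, 0)
  M3 = (-0.1095, -0.1095, 0)
Detected image corners:
  c0 = (329.855682, 360.627637) px
  c1 = (413.431309, 377.142055) px
  c2 = (421.687334, 199.576089) px
  c3 = (331.645702, 187.907242) px
Planar DLT: solve 8×8 A·h = b for H (H[2,2]=1):
  H  [+338.61151 +101.25574 +373.33681]
  H  [+21.71044 +892.74459 +284.37176]
  H  [-0.15298 +0.33127 +1.00000]
B = K⁻¹H; ‖b₁‖=0.975025, ‖b₂‖=0.975025; λ = 2/(‖b₁‖+‖b₂‖) = 1.025614, sign → tz>0 ⇒ λ=+1.025614
r₁ = λ·B[:,0] = (+0.98520,+0.06898,-0.15690); r₂ = λ·B[:,1] = (-0.01174,+0.94044,+0.33975)
r₃ = r₁×r₂ = (+0.17099,-0.33288,+0.92734); SVD([r₁ r₂ r₃]) → R = UVᵀ:
  R  [+0.98520 -0.01174 +0.17099]
  R  [+0.06898 +0.94044 -0.33288]
  R  [-0.15690 +0.33975 +0.92734]
t = (+0.13662, +0.04345, +1.02561) m
tr R = 2.852980; θ = arccos((tr R − 1)/2) = 0.385820 rad = 22.106°
axis k = ((R−Rᵀ)₃₂, (R−Rᵀ)₁₃, (R−Rᵀ)₂₁) / (2 sinθ) = (+0.893699, +0.435661, +0.107246)
rvec = θ·k = (+0.344807, +0.168087, +0.041378)

rvec=(0.3448, 0.1681, 0.0414) tvec=(0.1366, 0.0435, 1.0256)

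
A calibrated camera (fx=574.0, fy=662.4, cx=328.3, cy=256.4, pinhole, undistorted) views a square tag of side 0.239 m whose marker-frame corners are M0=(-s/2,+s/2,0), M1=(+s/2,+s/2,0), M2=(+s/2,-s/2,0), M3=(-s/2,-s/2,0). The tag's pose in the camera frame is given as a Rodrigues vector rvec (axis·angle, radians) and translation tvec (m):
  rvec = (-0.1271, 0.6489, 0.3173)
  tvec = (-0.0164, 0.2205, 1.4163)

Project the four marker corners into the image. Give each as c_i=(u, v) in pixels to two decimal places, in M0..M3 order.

Intrinsics K: fx=574.0, fy=662.4, cx=328.3, cy=256.4
Marker side s = 0.239 m; corners in marker frame (Z=0):
  M0 = (-0.1195, +0.1195, 0)
  M1 = (+0.1195, +0.1195, 0)
  M2 = (+0.1195, -0.1195, 0)
  M3 = (-0.1195, -0.1195, 0)
rvec = (-0.1271, 0.6489, 0.3173), |rvec| = θ = 0.73342 rad = 42.022°
Rodrigues: sinθ=0.66941, 1−cosθ=0.25711; R = I + sinθ·[k]× + (1−cosθ)·[k]×²:
    [+0.75061 -0.32903 +0.57299]
    [+0.25019 +0.94416 +0.21442]
    [-0.61155 -0.01759 +0.79101]
t = (-0.0164, 0.2205, 1.4163) m
M0: Pc = R·M0+t = (-0.14542, +0.30343, +1.48728); u = 574.0·(-0.14542)/1.48728 + 328.3 = 272.1777, v = 662.4·(+0.30343)/1.48728 + 256.4 = 391.5405
M1: Pc = R·M1+t = (+0.03398, +0.36322, +1.34112); u = 574.0·(+0.03398)/1.34112 + 328.3 = 342.8430, v = 662.4·(+0.36322)/1.34112 + 256.4 = 435.8022
M2: Pc = R·M2+t = (+0.11262, +0.13757, +1.34532); u = 574.0·(+0.11262)/1.34532 + 328.3 = 376.3497, v = 662.4·(+0.13757)/1.34532 + 256.4 = 324.1361
M3: Pc = R·M3+t = (-0.06678, +0.07778, +1.49148); u = 574.0·(-0.06678)/1.49148 + 328.3 = 302.6000, v = 662.4·(+0.07778)/1.49148 + 256.4 = 290.9421

c0=(272.18, 391.54) c1=(342.84, 435.80) c2=(376.35, 324.14) c3=(302.60, 290.94)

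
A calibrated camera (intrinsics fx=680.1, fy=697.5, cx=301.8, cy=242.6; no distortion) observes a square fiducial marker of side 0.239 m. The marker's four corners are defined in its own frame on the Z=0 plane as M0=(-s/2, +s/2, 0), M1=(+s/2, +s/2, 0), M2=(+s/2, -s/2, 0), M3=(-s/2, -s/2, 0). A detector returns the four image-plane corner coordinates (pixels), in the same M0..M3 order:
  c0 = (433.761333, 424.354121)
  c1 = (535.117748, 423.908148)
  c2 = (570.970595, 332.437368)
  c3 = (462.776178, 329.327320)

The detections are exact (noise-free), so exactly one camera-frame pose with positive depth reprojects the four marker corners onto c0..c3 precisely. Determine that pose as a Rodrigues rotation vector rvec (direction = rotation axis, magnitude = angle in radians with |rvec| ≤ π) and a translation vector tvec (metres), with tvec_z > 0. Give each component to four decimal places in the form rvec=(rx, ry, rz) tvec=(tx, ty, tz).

rvec=(0.4878, -0.2034, 0.1066) tvec=(0.4141, 0.2771, 1.4138)

Intrinsics K: fx=680.1, fy=697.5, cx=301.8, cy=242.6
Marker side s = 0.239 m; corners in marker frame (Z=0):
  M0 = (-0.1195, +0.1195, 0)
  M1 = (+0.1195, +0.1195, 0)
  M2 = (+0.1195, -0.1195, 0)
  M3 = (-0.1195, -0.1195, 0)
Detected image corners:
  c0 = (433.761333, 424.354121) px
  c1 = (535.117748, 423.908148) px
  c2 = (570.970595, 332.437368) px
  c3 = (462.776178, 329.327320) px
Planar DLT: solve 8×8 A·h = b for H (H[2,2]=1):
  H  [+515.43062 +24.76022 +501.00450]
  H  [+63.79158 +511.21994 +379.30779]
  H  [+0.15497 +0.32104 +1.00000]
B = K⁻¹H; ‖b₁‖=0.707313, ‖b₂‖=0.707313; λ = 2/(‖b₁‖+‖b₂‖) = 1.413802, sign → tz>0 ⇒ λ=+1.413802
r₁ = λ·B[:,0] = (+0.97426,+0.05310,+0.21910); r₂ = λ·B[:,1] = (-0.14995,+0.87835,+0.45389)
r₃ = r₁×r₂ = (-0.16835,-0.47506,+0.86370); SVD([r₁ r₂ r₃]) → R = UVᵀ:
  R  [+0.97426 -0.14995 -0.16835]
  R  [+0.05310 +0.87835 -0.47506]
  R  [+0.21910 +0.45389 +0.86370]
t = (+0.41411, +0.27710, +1.41380) m
tr R = 2.716308; θ = arccos((tr R − 1)/2) = 0.539133 rad = 30.890°
axis k = ((R−Rᵀ)₃₂, (R−Rᵀ)₁₃, (R−Rᵀ)₂₁) / (2 sinθ) = (+0.904715, -0.377344, +0.197745)
rvec = θ·k = (+0.487762, -0.203439, +0.106611)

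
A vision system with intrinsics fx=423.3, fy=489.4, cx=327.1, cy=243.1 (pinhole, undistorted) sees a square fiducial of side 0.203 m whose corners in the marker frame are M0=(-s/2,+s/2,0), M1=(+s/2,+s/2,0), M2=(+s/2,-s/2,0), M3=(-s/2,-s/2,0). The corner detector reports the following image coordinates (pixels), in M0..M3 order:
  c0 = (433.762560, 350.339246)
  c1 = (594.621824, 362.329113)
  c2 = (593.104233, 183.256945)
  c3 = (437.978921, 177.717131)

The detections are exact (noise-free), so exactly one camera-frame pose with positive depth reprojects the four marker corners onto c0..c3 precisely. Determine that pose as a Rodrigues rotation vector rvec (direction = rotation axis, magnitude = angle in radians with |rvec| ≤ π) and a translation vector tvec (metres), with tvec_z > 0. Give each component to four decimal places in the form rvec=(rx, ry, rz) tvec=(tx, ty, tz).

Intrinsics K: fx=423.3, fy=489.4, cx=327.1, cy=243.1
Marker side s = 0.203 m; corners in marker frame (Z=0):
  M0 = (-0.1015, +0.1015, 0)
  M1 = (+0.1015, +0.1015, 0)
  M2 = (+0.1015, -0.1015, 0)
  M3 = (-0.1015, -0.1015, 0)
Detected image corners:
  c0 = (433.762560, 350.339246) px
  c1 = (594.621824, 362.329113) px
  c2 = (593.104233, 183.256945) px
  c3 = (437.978921, 177.717131) px
Planar DLT: solve 8×8 A·h = b for H (H[2,2]=1):
  H  [+689.62358 -99.69699 +513.50248]
  H  [-3.20152 +817.58477 +266.72566]
  H  [-0.17170 -0.18025 +1.00000]
B = K⁻¹H; ‖b₁‖=1.771941, ‖b₂‖=1.771941; λ = 2/(‖b₁‖+‖b₂‖) = 0.564353, sign → tz>0 ⇒ λ=+0.564353
r₁ = λ·B[:,0] = (+0.99430,+0.04444,-0.09690); r₂ = λ·B[:,1] = (-0.05431,+0.99333,-0.10172)
r₃ = r₁×r₂ = (+0.09173,+0.10641,+0.99008); SVD([r₁ r₂ r₃]) → R = UVᵀ:
  R  [+0.99430 -0.05431 +0.09173]
  R  [+0.04444 +0.99333 +0.10641]
  R  [-0.09690 -0.10172 +0.99008]
t = (+0.24852, +0.02724, +0.56435) m
tr R = 2.977712; θ = arccos((tr R − 1)/2) = 0.149430 rad = 8.562°
axis k = ((R−Rᵀ)₃₂, (R−Rᵀ)₁₃, (R−Rᵀ)₂₁) / (2 sinθ) = (-0.699011, +0.633543, +0.331672)
rvec = θ·k = (-0.104453, +0.094670, +0.049562)

rvec=(-0.1045, 0.0947, 0.0496) tvec=(0.2485, 0.0272, 0.5644)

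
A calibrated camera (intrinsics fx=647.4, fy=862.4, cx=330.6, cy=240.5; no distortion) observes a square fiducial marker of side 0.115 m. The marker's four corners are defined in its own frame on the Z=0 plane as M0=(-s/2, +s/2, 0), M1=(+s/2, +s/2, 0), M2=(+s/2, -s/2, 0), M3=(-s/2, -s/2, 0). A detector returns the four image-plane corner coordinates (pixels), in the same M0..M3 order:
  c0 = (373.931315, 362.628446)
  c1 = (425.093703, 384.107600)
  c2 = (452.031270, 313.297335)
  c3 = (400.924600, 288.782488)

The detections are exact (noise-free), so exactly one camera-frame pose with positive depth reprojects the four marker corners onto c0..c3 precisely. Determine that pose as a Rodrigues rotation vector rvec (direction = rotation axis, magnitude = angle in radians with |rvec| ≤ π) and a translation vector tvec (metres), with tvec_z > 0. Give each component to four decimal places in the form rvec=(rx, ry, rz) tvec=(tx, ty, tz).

rvec=(0.2672, -0.3461, 0.3859) tvec=(0.1528, 0.1349, 1.1960)

Intrinsics K: fx=647.4, fy=862.4, cx=330.6, cy=240.5
Marker side s = 0.115 m; corners in marker frame (Z=0):
  M0 = (-0.0575, +0.0575, 0)
  M1 = (+0.0575, +0.0575, 0)
  M2 = (+0.0575, -0.0575, 0)
  M3 = (-0.0575, -0.0575, 0)
Detected image corners:
  c0 = (373.931315, 362.628446) px
  c1 = (425.093703, 384.107600) px
  c2 = (452.031270, 313.297335) px
  c3 = (400.924600, 288.782488) px
Planar DLT: solve 8×8 A·h = b for H (H[2,2]=1):
  H  [+574.80133 -169.75651 +413.33702]
  H  [+306.12124 +681.54464 +337.73820]
  H  [+0.31514 +0.15671 +1.00000]
B = K⁻¹H; ‖b₁‖=0.836108, ‖b₂‖=0.836108; λ = 2/(‖b₁‖+‖b₂‖) = 1.196018, sign → tz>0 ⇒ λ=+1.196018
r₁ = λ·B[:,0] = (+0.86942,+0.31943,+0.37691); r₂ = λ·B[:,1] = (-0.40932,+0.89293,+0.18743)
r₃ = r₁×r₂ = (-0.27669,-0.31724,+0.90709); SVD([r₁ r₂ r₃]) → R = UVᵀ:
  R  [+0.86942 -0.40932 -0.27669]
  R  [+0.31943 +0.89293 -0.31724]
  R  [+0.37691 +0.18743 +0.90709]
t = (+0.15285, +0.13485, +1.19602) m
tr R = 2.669442; θ = arccos((tr R − 1)/2) = 0.583170 rad = 33.413°
axis k = ((R−Rᵀ)₃₂, (R−Rᵀ)₁₃, (R−Rᵀ)₂₁) / (2 sinθ) = (+0.458226, -0.593454, +0.661696)
rvec = θ·k = (+0.267224, -0.346084, +0.385882)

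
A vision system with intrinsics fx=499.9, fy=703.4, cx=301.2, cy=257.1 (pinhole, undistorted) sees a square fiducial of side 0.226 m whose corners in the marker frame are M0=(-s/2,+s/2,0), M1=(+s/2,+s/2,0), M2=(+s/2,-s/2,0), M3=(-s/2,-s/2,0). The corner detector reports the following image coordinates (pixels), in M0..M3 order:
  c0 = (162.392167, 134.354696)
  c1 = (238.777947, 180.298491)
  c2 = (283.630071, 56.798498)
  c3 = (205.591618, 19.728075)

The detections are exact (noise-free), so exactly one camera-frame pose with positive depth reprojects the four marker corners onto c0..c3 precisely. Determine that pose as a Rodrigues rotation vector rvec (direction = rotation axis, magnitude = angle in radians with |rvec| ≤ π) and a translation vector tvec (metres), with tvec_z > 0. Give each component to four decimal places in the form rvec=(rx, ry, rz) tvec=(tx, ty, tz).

Intrinsics K: fx=499.9, fy=703.4, cx=301.2, cy=257.1
Marker side s = 0.226 m; corners in marker frame (Z=0):
  M0 = (-0.1130, +0.1130, 0)
  M1 = (+0.1130, +0.1130, 0)
  M2 = (+0.1130, -0.1130, 0)
  M3 = (-0.1130, -0.1130, 0)
Detected image corners:
  c0 = (162.392167, 134.354696) px
  c1 = (238.777947, 180.298491) px
  c2 = (283.630071, 56.798498) px
  c3 = (205.591618, 19.728075) px
Planar DLT: solve 8×8 A·h = b for H (H[2,2]=1):
  H  [+274.31492 -212.00755 +221.47139]
  H  [+153.89186 +518.54458 +96.56157]
  H  [-0.30263 -0.07785 +1.00000]
B = K⁻¹H; ‖b₁‖=0.857064, ‖b₂‖=0.857064; λ = 2/(‖b₁‖+‖b₂‖) = 1.166775, sign → tz>0 ⇒ λ=+1.166775
r₁ = λ·B[:,0] = (+0.85300,+0.38433,-0.35310); r₂ = λ·B[:,1] = (-0.44010,+0.89334,-0.09083)
r₃ = r₁×r₂ = (+0.28053,+0.23288,+0.93117); SVD([r₁ r₂ r₃]) → R = UVᵀ:
  R  [+0.85300 -0.44010 +0.28053]
  R  [+0.38433 +0.89334 +0.23288]
  R  [-0.35310 -0.09083 +0.93117]
t = (-0.18609, -0.26630, +1.16677) m
tr R = 2.677512; θ = arccos((tr R − 1)/2) = 0.575801 rad = 32.991°
axis k = ((R−Rᵀ)₃₂, (R−Rᵀ)₁₃, (R−Rᵀ)₂₁) / (2 sinθ) = (-0.297244, +0.581831, +0.757046)
rvec = θ·k = (-0.171154, +0.335019, +0.435908)

rvec=(-0.1712, 0.3350, 0.4359) tvec=(-0.1861, -0.2663, 1.1668)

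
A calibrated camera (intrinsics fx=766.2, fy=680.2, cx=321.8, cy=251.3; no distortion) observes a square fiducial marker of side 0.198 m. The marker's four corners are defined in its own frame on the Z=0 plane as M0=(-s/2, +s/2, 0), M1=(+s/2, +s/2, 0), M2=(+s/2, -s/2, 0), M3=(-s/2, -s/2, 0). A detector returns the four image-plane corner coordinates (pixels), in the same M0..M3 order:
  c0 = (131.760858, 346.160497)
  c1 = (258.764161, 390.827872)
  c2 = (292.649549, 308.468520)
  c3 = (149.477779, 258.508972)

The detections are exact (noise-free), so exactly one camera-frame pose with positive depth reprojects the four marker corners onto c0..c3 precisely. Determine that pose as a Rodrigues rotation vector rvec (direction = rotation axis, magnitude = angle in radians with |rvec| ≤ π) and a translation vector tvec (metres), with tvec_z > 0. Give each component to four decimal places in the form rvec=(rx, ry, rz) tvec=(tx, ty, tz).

Intrinsics K: fx=766.2, fy=680.2, cx=321.8, cy=251.3
Marker side s = 0.198 m; corners in marker frame (Z=0):
  M0 = (-0.0990, +0.0990, 0)
  M1 = (+0.0990, +0.0990, 0)
  M2 = (+0.0990, -0.0990, 0)
  M3 = (-0.0990, -0.0990, 0)
Detected image corners:
  c0 = (131.760858, 346.160497) px
  c1 = (258.764161, 390.827872) px
  c2 = (292.649549, 308.468520) px
  c3 = (149.477779, 258.508972) px
Planar DLT: solve 8×8 A·h = b for H (H[2,2]=1):
  H  [+675.68785 -5.18766 +207.26279]
  H  [+231.67186 +625.16536 +328.47239]
  H  [-0.01991 +0.60069 +1.00000]
B = K⁻¹H; ‖b₁‖=0.956021, ‖b₂‖=0.956021; λ = 2/(‖b₁‖+‖b₂‖) = 1.046002, sign → tz>0 ⇒ λ=+1.046002
r₁ = λ·B[:,0] = (+0.93118,+0.36396,-0.02083); r₂ = λ·B[:,1] = (-0.27097,+0.72924,+0.62832)
r₃ = r₁×r₂ = (+0.24387,-0.57944,+0.77768); SVD([r₁ r₂ r₃]) → R = UVᵀ:
  R  [+0.93118 -0.27097 +0.24387]
  R  [+0.36396 +0.72924 -0.57944]
  R  [-0.02083 +0.62832 +0.77768]
t = (-0.15636, +0.11867, +1.04600) m
tr R = 2.438098; θ = arccos((tr R − 1)/2) = 0.768363 rad = 44.024°
axis k = ((R−Rᵀ)₃₂, (R−Rᵀ)₁₃, (R−Rᵀ)₂₁) / (2 sinθ) = (+0.868941, +0.190437, +0.456810)
rvec = θ·k = (+0.667662, +0.146325, +0.350996)

rvec=(0.6677, 0.1463, 0.3510) tvec=(-0.1564, 0.1187, 1.0460)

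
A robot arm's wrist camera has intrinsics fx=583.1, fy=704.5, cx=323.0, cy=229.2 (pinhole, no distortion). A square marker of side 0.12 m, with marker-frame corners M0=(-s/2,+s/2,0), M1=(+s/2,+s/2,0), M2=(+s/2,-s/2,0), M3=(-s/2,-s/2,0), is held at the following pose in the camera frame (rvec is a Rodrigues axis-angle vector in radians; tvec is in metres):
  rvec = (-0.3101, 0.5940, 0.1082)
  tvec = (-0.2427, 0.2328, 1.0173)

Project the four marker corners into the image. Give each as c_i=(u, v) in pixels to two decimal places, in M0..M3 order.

Intrinsics K: fx=583.1, fy=704.5, cx=323.0, cy=229.2
Marker side s = 0.12 m; corners in marker frame (Z=0):
  M0 = (-0.0600, +0.0600, 0)
  M1 = (+0.0600, +0.0600, 0)
  M2 = (+0.0600, -0.0600, 0)
  M3 = (-0.0600, -0.0600, 0)
rvec = (-0.3101, 0.5940, 0.1082), |rvec| = θ = 0.67875 rad = 38.890°
Rodrigues: sinθ=0.62782, 1−cosθ=0.22164; R = I + sinθ·[k]× + (1−cosθ)·[k]×²:
    [+0.82462 -0.18870 +0.53329]
    [+0.01146 +0.94810 +0.31775]
    [-0.56557 -0.25591 +0.78399]
t = (-0.2427, 0.2328, 1.0173) m
M0: Pc = R·M0+t = (-0.30350, +0.28900, +1.03588); u = 583.1·(-0.30350)/1.03588 + 323.0 = 152.1594, v = 704.5·(+0.28900)/1.03588 + 229.2 = 425.7474
M1: Pc = R·M1+t = (-0.20454, +0.29037, +0.96801); u = 583.1·(-0.20454)/0.96801 + 323.0 = 199.7885, v = 704.5·(+0.29037)/0.96801 + 229.2 = 440.5287
M2: Pc = R·M2+t = (-0.18190, +0.17660, +0.99872); u = 583.1·(-0.18190)/0.99872 + 323.0 = 216.7977, v = 704.5·(+0.17660)/0.99872 + 229.2 = 353.7752
M3: Pc = R·M3+t = (-0.28086, +0.17523, +1.06659); u = 583.1·(-0.28086)/1.06659 + 323.0 = 169.4575, v = 704.5·(+0.17523)/1.06659 + 229.2 = 344.9397

c0=(152.16, 425.75) c1=(199.79, 440.53) c2=(216.80, 353.78) c3=(169.46, 344.94)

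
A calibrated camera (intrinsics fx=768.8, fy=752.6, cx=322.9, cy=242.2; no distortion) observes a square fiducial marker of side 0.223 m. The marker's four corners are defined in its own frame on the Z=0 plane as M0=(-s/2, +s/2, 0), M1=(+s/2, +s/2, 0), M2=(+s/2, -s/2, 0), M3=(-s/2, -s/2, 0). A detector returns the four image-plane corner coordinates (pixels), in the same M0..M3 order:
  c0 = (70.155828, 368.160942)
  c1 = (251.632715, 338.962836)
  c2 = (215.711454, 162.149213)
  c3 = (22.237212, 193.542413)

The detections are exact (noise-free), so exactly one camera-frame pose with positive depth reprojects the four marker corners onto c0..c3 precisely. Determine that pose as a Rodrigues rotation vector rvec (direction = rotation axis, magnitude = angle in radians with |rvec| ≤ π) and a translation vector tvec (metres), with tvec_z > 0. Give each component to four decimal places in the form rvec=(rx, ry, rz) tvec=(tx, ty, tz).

rvec=(0.2630, -0.0159, -0.1633) tvec=(-0.2139, 0.0316, 0.9020)

Intrinsics K: fx=768.8, fy=752.6, cx=322.9, cy=242.2
Marker side s = 0.223 m; corners in marker frame (Z=0):
  M0 = (-0.1115, +0.1115, 0)
  M1 = (+0.1115, +0.1115, 0)
  M2 = (+0.1115, -0.1115, 0)
  M3 = (-0.1115, -0.1115, 0)
Detected image corners:
  c0 = (70.155828, 368.160942) px
  c1 = (251.632715, 338.962836) px
  c2 = (215.711454, 162.149213) px
  c3 = (22.237212, 193.542413) px
Planar DLT: solve 8×8 A·h = b for H (H[2,2]=1):
  H  [+838.95118 +228.35468 +140.54242]
  H  [-137.37041 +864.58420 +268.53949]
  H  [-0.00630 +0.28838 +1.00000]
B = K⁻¹H; ‖b₁‖=1.108703, ‖b₂‖=1.108703; λ = 2/(‖b₁‖+‖b₂‖) = 0.901955, sign → tz>0 ⇒ λ=+0.901955
r₁ = λ·B[:,0] = (+0.98664,-0.16280,-0.00568); r₂ = λ·B[:,1] = (+0.15866,+0.95246,+0.26010)
r₃ = r₁×r₂ = (-0.03693,-0.25753,+0.96556); SVD([r₁ r₂ r₃]) → R = UVᵀ:
  R  [+0.98664 +0.15866 -0.03693]
  R  [-0.16280 +0.95246 -0.25753]
  R  [-0.00568 +0.26010 +0.96556]
t = (-0.21394, +0.03157, +0.90195) m
tr R = 2.904662; θ = arccos((tr R − 1)/2) = 0.310008 rad = 17.762°
axis k = ((R−Rᵀ)₃₂, (R−Rᵀ)₁₃, (R−Rᵀ)₂₁) / (2 sinθ) = (+0.848398, -0.051223, -0.526875)
rvec = θ·k = (+0.263010, -0.015880, -0.163335)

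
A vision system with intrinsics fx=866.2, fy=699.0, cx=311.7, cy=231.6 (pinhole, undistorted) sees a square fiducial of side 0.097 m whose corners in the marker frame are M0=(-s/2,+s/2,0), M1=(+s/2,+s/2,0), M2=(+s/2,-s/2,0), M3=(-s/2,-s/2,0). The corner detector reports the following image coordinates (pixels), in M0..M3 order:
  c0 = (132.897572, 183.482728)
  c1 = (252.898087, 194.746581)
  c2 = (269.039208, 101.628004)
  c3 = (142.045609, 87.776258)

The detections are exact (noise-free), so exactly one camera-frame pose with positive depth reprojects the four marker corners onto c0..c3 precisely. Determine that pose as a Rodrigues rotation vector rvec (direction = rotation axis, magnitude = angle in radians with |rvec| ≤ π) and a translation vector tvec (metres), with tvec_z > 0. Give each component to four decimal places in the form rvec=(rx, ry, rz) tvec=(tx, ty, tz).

rvec=(0.4361, -0.1127, 0.1375) tvec=(-0.0883, -0.0862, 0.6826)

Intrinsics K: fx=866.2, fy=699.0, cx=311.7, cy=231.6
Marker side s = 0.097 m; corners in marker frame (Z=0):
  M0 = (-0.0485, +0.0485, 0)
  M1 = (+0.0485, +0.0485, 0)
  M2 = (+0.0485, -0.0485, 0)
  M3 = (-0.0485, -0.0485, 0)
Detected image corners:
  c0 = (132.897572, 183.482728) px
  c1 = (252.898087, 194.746581) px
  c2 = (269.039208, 101.628004) px
  c3 = (142.045609, 87.776258) px
Planar DLT: solve 8×8 A·h = b for H (H[2,2]=1):
  H  [+1312.38747 -10.28755 +199.64027]
  H  [+157.76209 +1058.97342 +143.35390]
  H  [+0.20218 +0.60447 +1.00000]
B = K⁻¹H; ‖b₁‖=1.465077, ‖b₂‖=1.465077; λ = 2/(‖b₁‖+‖b₂‖) = 0.682558, sign → tz>0 ⇒ λ=+0.682558
r₁ = λ·B[:,0] = (+0.98449,+0.10833,+0.13800); r₂ = λ·B[:,1] = (-0.15657,+0.89736,+0.41259)
r₃ = r₁×r₂ = (-0.07914,-0.42779,+0.90041); SVD([r₁ r₂ r₃]) → R = UVᵀ:
  R  [+0.98449 -0.15657 -0.07914]
  R  [+0.10833 +0.89736 -0.42779]
  R  [+0.13800 +0.41259 +0.90041]
t = (-0.08830, -0.08617, +0.68256) m
tr R = 2.782257; θ = arccos((tr R − 1)/2) = 0.470970 rad = 26.985°
axis k = ((R−Rᵀ)₃₂, (R−Rᵀ)₁₃, (R−Rᵀ)₂₁) / (2 sinθ) = (+0.926035, -0.239276, +0.291902)
rvec = θ·k = (+0.436135, -0.112692, +0.137477)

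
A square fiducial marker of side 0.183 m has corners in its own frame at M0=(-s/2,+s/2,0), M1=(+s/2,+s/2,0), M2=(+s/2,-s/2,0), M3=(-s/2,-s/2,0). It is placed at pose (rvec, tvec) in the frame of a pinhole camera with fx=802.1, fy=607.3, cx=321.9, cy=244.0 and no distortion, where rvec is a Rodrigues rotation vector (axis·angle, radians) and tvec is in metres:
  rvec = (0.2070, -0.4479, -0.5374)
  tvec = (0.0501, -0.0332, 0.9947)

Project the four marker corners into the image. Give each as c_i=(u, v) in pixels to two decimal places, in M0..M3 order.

c0=(338.82, 300.91) c1=(444.33, 241.01) c2=(385.56, 147.28) c3=(269.66, 204.21)

Intrinsics K: fx=802.1, fy=607.3, cx=321.9, cy=244.0
Marker side s = 0.183 m; corners in marker frame (Z=0):
  M0 = (-0.0915, +0.0915, 0)
  M1 = (+0.0915, +0.0915, 0)
  M2 = (+0.0915, -0.0915, 0)
  M3 = (-0.0915, -0.0915, 0)
rvec = (0.2070, -0.4479, -0.5374), |rvec| = θ = 0.72956 rad = 41.801°
Rodrigues: sinθ=0.66654, 1−cosθ=0.25453; R = I + sinθ·[k]× + (1−cosθ)·[k]×²:
    [+0.76596 +0.44664 -0.46241]
    [-0.53532 +0.84140 -0.07401]
    [+0.35601 +0.30423 +0.88357]
t = (0.0501, -0.0332, 0.9947) m
M0: Pc = R·M0+t = (+0.02088, +0.09277, +0.98996); u = 802.1·(+0.02088)/0.98996 + 321.9 = 338.8199, v = 607.3·(+0.09277)/0.98996 + 244.0 = 300.9104
M1: Pc = R·M1+t = (+0.16105, -0.00519, +1.05511); u = 802.1·(+0.16105)/1.05511 + 321.9 = 444.3329, v = 607.3·(-0.00519)/1.05511 + 244.0 = 241.0109
M2: Pc = R·M2+t = (+0.07932, -0.15917, +0.99944); u = 802.1·(+0.07932)/0.99944 + 321.9 = 385.5561, v = 607.3·(-0.15917)/0.99944 + 244.0 = 147.2819
M3: Pc = R·M3+t = (-0.06085, -0.06121, +0.93429); u = 802.1·(-0.06085)/0.93429 + 321.9 = 269.6570, v = 607.3·(-0.06121)/0.93429 + 244.0 = 204.2148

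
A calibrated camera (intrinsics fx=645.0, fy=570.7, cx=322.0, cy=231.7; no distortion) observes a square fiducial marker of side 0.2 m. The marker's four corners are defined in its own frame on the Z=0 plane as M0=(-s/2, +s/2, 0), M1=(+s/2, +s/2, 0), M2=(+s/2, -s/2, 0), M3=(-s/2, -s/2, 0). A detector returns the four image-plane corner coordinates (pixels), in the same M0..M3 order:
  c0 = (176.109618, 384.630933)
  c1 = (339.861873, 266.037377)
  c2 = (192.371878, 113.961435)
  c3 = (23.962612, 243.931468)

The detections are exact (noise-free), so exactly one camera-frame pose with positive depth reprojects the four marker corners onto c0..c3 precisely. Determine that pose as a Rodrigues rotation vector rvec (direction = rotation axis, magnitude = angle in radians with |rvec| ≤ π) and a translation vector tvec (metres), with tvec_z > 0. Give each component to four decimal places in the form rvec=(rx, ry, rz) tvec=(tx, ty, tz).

rvec=(0.1870, 0.0288, -0.6969) tvec=(-0.1245, 0.0239, 0.5813)

Intrinsics K: fx=645.0, fy=570.7, cx=322.0, cy=231.7
Marker side s = 0.2 m; corners in marker frame (Z=0):
  M0 = (-0.1000, +0.1000, 0)
  M1 = (+0.1000, +0.1000, 0)
  M2 = (+0.1000, -0.1000, 0)
  M3 = (-0.1000, -0.1000, 0)
Detected image corners:
  c0 = (176.109618, 384.630933) px
  c1 = (339.861873, 266.037377) px
  c2 = (192.371878, 113.961435) px
  c3 = (23.962612, 243.931468) px
Planar DLT: solve 8×8 A·h = b for H (H[2,2]=1):
  H  [+802.13530 +800.14677 +183.89067]
  H  [-659.10551 +801.57363 +255.12287]
  H  [-0.15264 +0.27790 +1.00000]
B = K⁻¹H; ‖b₁‖=1.720390, ‖b₂‖=1.720390; λ = 2/(‖b₁‖+‖b₂‖) = 0.581264, sign → tz>0 ⇒ λ=+0.581264
r₁ = λ·B[:,0] = (+0.76717,-0.63528,-0.08872); r₂ = λ·B[:,1] = (+0.64044,+0.75083,+0.16153)
r₃ = r₁×r₂ = (-0.03600,-0.18074,+0.98287); SVD([r₁ r₂ r₃]) → R = UVᵀ:
  R  [+0.76717 +0.64044 -0.03600]
  R  [-0.63528 +0.75083 -0.18074]
  R  [-0.08872 +0.16153 +0.98287]
t = (-0.12446, +0.02386, +0.58126) m
tr R = 2.500866; θ = arccos((tr R − 1)/2) = 0.722079 rad = 41.372°
axis k = ((R−Rᵀ)₃₂, (R−Rᵀ)₁₃, (R−Rᵀ)₂₁) / (2 sinθ) = (+0.258929, +0.039884, -0.965073)
rvec = θ·k = (+0.186967, +0.028800, -0.696859)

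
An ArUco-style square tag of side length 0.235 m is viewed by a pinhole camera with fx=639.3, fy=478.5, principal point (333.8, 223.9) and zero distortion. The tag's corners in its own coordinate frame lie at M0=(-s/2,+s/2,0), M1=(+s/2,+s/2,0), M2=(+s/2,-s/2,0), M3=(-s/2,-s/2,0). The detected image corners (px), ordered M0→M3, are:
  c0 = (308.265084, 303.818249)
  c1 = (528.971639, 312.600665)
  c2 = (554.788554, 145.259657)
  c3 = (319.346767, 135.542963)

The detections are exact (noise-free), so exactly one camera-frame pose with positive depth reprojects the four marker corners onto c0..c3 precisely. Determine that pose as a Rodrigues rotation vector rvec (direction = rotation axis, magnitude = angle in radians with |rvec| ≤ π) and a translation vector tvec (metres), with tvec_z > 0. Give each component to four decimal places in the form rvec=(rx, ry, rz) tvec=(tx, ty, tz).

Intrinsics K: fx=639.3, fy=478.5, cx=333.8, cy=223.9
Marker side s = 0.235 m; corners in marker frame (Z=0):
  M0 = (-0.1175, +0.1175, 0)
  M1 = (+0.1175, +0.1175, 0)
  M2 = (+0.1175, -0.1175, 0)
  M3 = (-0.1175, -0.1175, 0)
Detected image corners:
  c0 = (308.265084, 303.818249) px
  c1 = (528.971639, 312.600665) px
  c2 = (554.788554, 145.259657) px
  c3 = (319.346767, 135.542963) px
Planar DLT: solve 8×8 A·h = b for H (H[2,2]=1):
  H  [+973.14974 +39.37962 +427.65817]
  H  [+41.20202 +775.89645 +227.02718]
  H  [+0.00850 +0.27561 +1.00000]
B = K⁻¹H; ‖b₁‖=1.520017, ‖b₂‖=1.520017; λ = 2/(‖b₁‖+‖b₂‖) = 0.657887, sign → tz>0 ⇒ λ=+0.657887
r₁ = λ·B[:,0] = (+0.99852,+0.05403,+0.00559); r₂ = λ·B[:,1] = (-0.05415,+0.98193,+0.18132)
r₃ = r₁×r₂ = (+0.00431,-0.18136,+0.98341); SVD([r₁ r₂ r₃]) → R = UVᵀ:
  R  [+0.99852 -0.05415 +0.00431]
  R  [+0.05403 +0.98193 -0.18136]
  R  [+0.00559 +0.18132 +0.98341]
t = (+0.09659, +0.00430, +0.65789) m
tr R = 2.963863; θ = arccos((tr R − 1)/2) = 0.190383 rad = 10.908°
axis k = ((R−Rᵀ)₃₂, (R−Rᵀ)₁₃, (R−Rᵀ)₂₁) / (2 sinθ) = (+0.958272, -0.003398, +0.285838)
rvec = θ·k = (+0.182439, -0.000647, +0.054419)

rvec=(0.1824, -0.0006, 0.0544) tvec=(0.0966, 0.0043, 0.6579)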